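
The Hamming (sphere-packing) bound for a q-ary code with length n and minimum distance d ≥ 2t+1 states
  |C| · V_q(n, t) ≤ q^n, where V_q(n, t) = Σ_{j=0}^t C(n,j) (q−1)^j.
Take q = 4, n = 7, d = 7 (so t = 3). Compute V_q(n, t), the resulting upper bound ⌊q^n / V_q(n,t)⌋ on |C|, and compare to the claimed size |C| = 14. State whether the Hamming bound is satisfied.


V_q(n, t) = 1156, q^n = 16384, Hamming bound = 14, |C| = 14 ≤ bound (satisfied).

Step 1: Compute V_q(n, t) = Σ_{j=0}^3 C(n, j) (q−1)^j.
  j = 0: C(7,0)·(3)^0 = 1·1 = 1.
  j = 1: C(7,1)·(3)^1 = 7·3 = 21.
  j = 2: C(7,2)·(3)^2 = 21·9 = 189.
  j = 3: C(7,3)·(3)^3 = 35·27 = 945.
  V_q(n, t) = 1 + 21 + 189 + 945 = 1156.
Step 2: q^n = 4^7 = 16384.
Step 3: Hamming bound ⌊q^n / V_q(n,t)⌋ = ⌊16384/1156⌋ = 14.
Step 4: Compare |C| = 14 to 14: satisfied.
The claimed |C| lies at the Hamming bound (tight).


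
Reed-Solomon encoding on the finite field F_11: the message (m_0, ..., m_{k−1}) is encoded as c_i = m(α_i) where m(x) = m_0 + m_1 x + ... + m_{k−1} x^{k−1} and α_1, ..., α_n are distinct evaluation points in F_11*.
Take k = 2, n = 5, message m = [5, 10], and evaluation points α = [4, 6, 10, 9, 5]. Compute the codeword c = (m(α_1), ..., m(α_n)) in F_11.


c = [1, 10, 6, 7, 0]

Message polynomial: m(x) = 5 + 10·x (mod 11).
For each evaluation point α_i, compute m(α_i) mod 11:
  α_1 = 4: Horner steps 10 → 1, so m(4) = 1.
  α_2 = 6: Horner steps 10 → 10, so m(6) = 10.
  α_3 = 10: Horner steps 10 → 6, so m(10) = 6.
  α_4 = 9: Horner steps 10 → 7, so m(9) = 7.
  α_5 = 5: Horner steps 10 → 0, so m(5) = 0.
Codeword c = [1, 10, 6, 7, 0] ∈ F_11^5.


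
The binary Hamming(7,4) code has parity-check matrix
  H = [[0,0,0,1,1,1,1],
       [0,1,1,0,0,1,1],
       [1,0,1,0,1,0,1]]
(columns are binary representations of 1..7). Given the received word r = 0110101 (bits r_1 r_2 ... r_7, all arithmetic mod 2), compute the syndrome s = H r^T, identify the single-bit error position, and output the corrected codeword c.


s = (0, 1, 1)^T, error position = 3, corrected codeword c = 0100101

Compute s = H r^T mod 2 one row at a time:
  s_1 = 0 + 1 + 0 + 1 = 2 ≡ 0 (mod 2).
  s_2 = 1 + 1 + 0 + 1 = 3 ≡ 1 (mod 2).
  s_3 = 0 + 1 + 1 + 1 = 3 ≡ 1 (mod 2).
s = (0, 1, 1)^T — this equals column 3 of H (binary 011), so error is at position 3.
Correct: flip bit 3 of r = 0110101 to get c = 0100101.


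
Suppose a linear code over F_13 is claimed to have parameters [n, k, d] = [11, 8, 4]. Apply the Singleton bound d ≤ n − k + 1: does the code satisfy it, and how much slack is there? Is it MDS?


Singleton RHS = n − k + 1 = 4, slack = 0, bound satisfied, MDS.

Singleton bound: d ≤ n − k + 1.
Here n = 11, k = 8, so n − k + 1 = 4.
Given d = 4, check d ≤ 4: YES.
Slack = (n − k + 1) − d = 0.
The code is MDS (slack = 0).
Description: the claimed parameters are [11, 8, 4]_13; such a code would be MDS (meets Singleton bound).


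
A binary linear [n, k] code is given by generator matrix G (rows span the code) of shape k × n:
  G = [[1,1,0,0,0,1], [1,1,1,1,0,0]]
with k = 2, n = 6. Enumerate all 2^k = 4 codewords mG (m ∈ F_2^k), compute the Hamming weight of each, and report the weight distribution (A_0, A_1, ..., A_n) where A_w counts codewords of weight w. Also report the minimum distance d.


Weight distribution: A_0 = 1, A_3 = 2, A_4 = 1. Minimum distance d = 3.

Enumerate all 2^2 = 4 messages m ∈ F_2^2.
For each, compute codeword c = mG in F_2^6, then tally its weight.
  m = 00 → c = 000000, weight = 0.
  m = 10 → c = 110001, weight = 3.
  m = 01 → c = 111100, weight = 4.
  m = 11 → c = 001101, weight = 3.
Tally weights:
  weight 0: 1 codewords.
  weight 3: 2 codewords.
  weight 4: 1 codewords.
Minimum distance d = smallest w > 0 with A_w > 0 = 3.
Sanity: Σ A_w = 4 = 2^2 = 4 ✓.


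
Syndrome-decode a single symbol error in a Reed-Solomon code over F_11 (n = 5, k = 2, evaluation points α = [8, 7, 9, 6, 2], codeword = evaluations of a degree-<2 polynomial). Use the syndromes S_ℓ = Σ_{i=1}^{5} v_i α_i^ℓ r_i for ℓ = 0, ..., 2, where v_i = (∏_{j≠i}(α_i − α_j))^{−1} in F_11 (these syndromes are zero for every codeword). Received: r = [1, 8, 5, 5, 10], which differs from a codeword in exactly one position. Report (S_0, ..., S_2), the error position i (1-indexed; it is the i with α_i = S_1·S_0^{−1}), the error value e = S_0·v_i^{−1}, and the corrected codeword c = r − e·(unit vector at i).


S = (5, 8, 4), error at position 4, error magnitude e = 1, c = [1, 8, 5, 4, 10].

Step 1: column multipliers v_i = (∏_{j≠i}(α_i − α_j))^{−1} mod 11.
  i = 1 (α = 8): (8−7)(8−9)(8−6)(8−2) = 1·(−1)·2·6 = −12 ≡ 10, so v_1 = 10^{−1} = 10 (mod 11).
  i = 2 (α = 7): (7−8)(7−9)(7−6)(7−2) = (−1)·(−2)·1·5 = 10 ≡ 10, so v_2 = 10^{−1} = 10 (mod 11).
  i = 3 (α = 9): (9−8)(9−7)(9−6)(9−2) = 1·2·3·7 = 42 ≡ 9, so v_3 = 9^{−1} = 5 (mod 11).
  i = 4 (α = 6): (6−8)(6−7)(6−9)(6−2) = (−2)·(−1)·(−3)·4 = −24 ≡ 9, so v_4 = 9^{−1} = 5 (mod 11).
  i = 5 (α = 2): (2−8)(2−7)(2−9)(2−6) = (−6)·(−5)·(−7)·(−4) = 840 ≡ 4, so v_5 = 4^{−1} = 3 (mod 11).
  v = [10, 10, 5, 5, 3].
Step 2: syndromes of r = [1, 8, 5, 5, 10] (all sums mod 11).
  S_0 = Σ v_i r_i = 10·1 + 10·8 + 5·5 + 5·5 + 3·10 = 170 ≡ 5.
  S_1 = Σ v_i α_i r_i = 10·8·1 + 10·7·8 + 5·9·5 + 5·6·5 + 3·2·10 = 1075 ≡ 8.
  α_i^2 mod 11 = [9, 5, 4, 3, 4].
  S_2 = Σ v_i α_i^2 r_i = 10·9·1 + 10·5·8 + 5·4·5 + 5·3·5 + 3·4·10 = 785 ≡ 4.
  S = (5, 8, 4) ≠ 0, so r is not a codeword (an error is present).
Step 3: locate the error. For a single error e at position i, S_ℓ = v_i·e·α_i^ℓ, so α_err = S_1/S_0.
  S_0^{−1} = 5^{−1} = 9 (mod 11), so α_err = 8·9 = 72 ≡ 6 = α_4. Error position i = 4.
  Consistency check: S_2/S_1 = 4·7 = 28 ≡ 6 = α_err ✓ (single-error assumption holds).
Step 4: error magnitude e = S_0/v_4 = S_0·∏_{j≠4}(α_4 − α_j) = 5·9 = 45 ≡ 1 (mod 11).
Step 5: correct position 4: c_4 = r_4 − e = 5 − 1 ≡ 4 (mod 11). Hence c = [1, 8, 5, 4, 10].
  Check: interpolating c through the α_i gives m(x) = 2 + 4·x (degree < 2) with m(α_i) = c_i for every i, so c is indeed a codeword.


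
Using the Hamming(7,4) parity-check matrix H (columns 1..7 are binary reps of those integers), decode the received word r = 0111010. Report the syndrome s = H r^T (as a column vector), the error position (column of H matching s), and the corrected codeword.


s = (0, 1, 1)^T, error position = 3, corrected codeword c = 0101010

Compute s = H r^T mod 2 one row at a time:
  s_1 = 1 + 0 + 1 + 0 = 2 ≡ 0 (mod 2).
  s_2 = 1 + 1 + 1 + 0 = 3 ≡ 1 (mod 2).
  s_3 = 0 + 1 + 0 + 0 = 1 ≡ 1 (mod 2).
s = (0, 1, 1)^T — this equals column 3 of H (binary 011), so error is at position 3.
Correct: flip bit 3 of r = 0111010 to get c = 0101010.


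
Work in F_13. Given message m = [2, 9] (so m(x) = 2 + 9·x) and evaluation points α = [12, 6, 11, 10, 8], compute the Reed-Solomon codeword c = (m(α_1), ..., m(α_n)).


c = [6, 4, 10, 1, 9]

Message polynomial: m(x) = 2 + 9·x (mod 13).
For each evaluation point α_i, compute m(α_i) mod 13:
  α_1 = 12: Horner steps 9 → 6, so m(12) = 6.
  α_2 = 6: Horner steps 9 → 4, so m(6) = 4.
  α_3 = 11: Horner steps 9 → 10, so m(11) = 10.
  α_4 = 10: Horner steps 9 → 1, so m(10) = 1.
  α_5 = 8: Horner steps 9 → 9, so m(8) = 9.
Codeword c = [6, 4, 10, 1, 9] ∈ F_13^5.


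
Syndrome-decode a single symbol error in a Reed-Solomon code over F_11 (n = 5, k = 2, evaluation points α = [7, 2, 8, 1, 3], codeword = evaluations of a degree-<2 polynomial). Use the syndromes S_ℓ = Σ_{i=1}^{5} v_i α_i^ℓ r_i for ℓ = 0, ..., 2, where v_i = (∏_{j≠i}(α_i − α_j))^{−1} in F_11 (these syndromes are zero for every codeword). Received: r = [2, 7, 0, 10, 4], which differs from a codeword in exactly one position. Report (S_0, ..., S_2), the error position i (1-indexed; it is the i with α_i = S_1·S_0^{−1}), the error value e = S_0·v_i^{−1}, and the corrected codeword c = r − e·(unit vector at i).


S = (10, 4, 6), error at position 1, error magnitude e = 10, c = [3, 7, 0, 10, 4].

Step 1: column multipliers v_i = (∏_{j≠i}(α_i − α_j))^{−1} mod 11.
  i = 1 (α = 7): (7−2)(7−8)(7−1)(7−3) = 5·(−1)·6·4 = −120 ≡ 1, so v_1 = 1^{−1} = 1 (mod 11).
  i = 2 (α = 2): (2−7)(2−8)(2−1)(2−3) = (−5)·(−6)·1·(−1) = −30 ≡ 3, so v_2 = 3^{−1} = 4 (mod 11).
  i = 3 (α = 8): (8−7)(8−2)(8−1)(8−3) = 1·6·7·5 = 210 ≡ 1, so v_3 = 1^{−1} = 1 (mod 11).
  i = 4 (α = 1): (1−7)(1−2)(1−8)(1−3) = (−6)·(−1)·(−7)·(−2) = 84 ≡ 7, so v_4 = 7^{−1} = 8 (mod 11).
  i = 5 (α = 3): (3−7)(3−2)(3−8)(3−1) = (−4)·1·(−5)·2 = 40 ≡ 7, so v_5 = 7^{−1} = 8 (mod 11).
  v = [1, 4, 1, 8, 8].
Step 2: syndromes of r = [2, 7, 0, 10, 4] (all sums mod 11).
  S_0 = Σ v_i r_i = 1·2 + 4·7 + 1·0 + 8·10 + 8·4 = 142 ≡ 10.
  S_1 = Σ v_i α_i r_i = 1·7·2 + 4·2·7 + 1·8·0 + 8·1·10 + 8·3·4 = 246 ≡ 4.
  α_i^2 mod 11 = [5, 4, 9, 1, 9].
  S_2 = Σ v_i α_i^2 r_i = 1·5·2 + 4·4·7 + 1·9·0 + 8·1·10 + 8·9·4 = 490 ≡ 6.
  S = (10, 4, 6) ≠ 0, so r is not a codeword (an error is present).
Step 3: locate the error. For a single error e at position i, S_ℓ = v_i·e·α_i^ℓ, so α_err = S_1/S_0.
  S_0^{−1} = 10^{−1} = 10 (mod 11), so α_err = 4·10 = 40 ≡ 7 = α_1. Error position i = 1.
  Consistency check: S_2/S_1 = 6·3 = 18 ≡ 7 = α_err ✓ (single-error assumption holds).
Step 4: error magnitude e = S_0/v_1 = S_0·∏_{j≠1}(α_1 − α_j) = 10·1 = 10 ≡ 10 (mod 11).
Step 5: correct position 1: c_1 = r_1 − e = 2 − 10 ≡ 3 (mod 11). Hence c = [3, 7, 0, 10, 4].
  Check: interpolating c through the α_i gives m(x) = 2 + 8·x (degree < 2) with m(α_i) = c_i for every i, so c is indeed a codeword.


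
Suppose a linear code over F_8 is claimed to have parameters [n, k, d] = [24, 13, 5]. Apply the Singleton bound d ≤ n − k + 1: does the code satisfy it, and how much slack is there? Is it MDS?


Singleton RHS = n − k + 1 = 12, slack = 7, bound satisfied, not MDS.

Singleton bound: d ≤ n − k + 1.
Here n = 24, k = 13, so n − k + 1 = 12.
Given d = 5, check d ≤ 12: YES.
Slack = (n − k + 1) − d = 7.
The code is NOT MDS (slack = 7 > 0).
Description: the claimed parameters are [24, 13, 5]_8; such a code would be non-MDS.


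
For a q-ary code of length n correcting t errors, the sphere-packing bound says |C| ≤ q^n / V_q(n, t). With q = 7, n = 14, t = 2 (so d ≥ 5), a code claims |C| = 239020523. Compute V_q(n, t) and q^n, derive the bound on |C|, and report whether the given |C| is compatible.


V_q(n, t) = 3361, q^n = 678223072849, Hamming bound = 201792047, |C| = 239020523 > bound (violated).

Step 1: Compute V_q(n, t) = Σ_{j=0}^2 C(n, j) (q−1)^j.
  j = 0: C(14,0)·(6)^0 = 1·1 = 1.
  j = 1: C(14,1)·(6)^1 = 14·6 = 84.
  j = 2: C(14,2)·(6)^2 = 91·36 = 3276.
  V_q(n, t) = 1 + 84 + 3276 = 3361.
Step 2: q^n = 7^14 = 678223072849.
Step 3: Hamming bound ⌊q^n / V_q(n,t)⌋ = ⌊678223072849/3361⌋ = 201792047.
Step 4: Compare |C| = 239020523 to 201792047: violated.
The claimed |C| lies above the Hamming bound, so no 7-ary code of length 14 with d ≥ 5 can have 239020523 codewords.


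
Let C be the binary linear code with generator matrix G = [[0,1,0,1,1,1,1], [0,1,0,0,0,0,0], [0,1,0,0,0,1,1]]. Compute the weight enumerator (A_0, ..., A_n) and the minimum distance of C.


Weight distribution: A_0 = 1, A_1 = 1, A_2 = 2, A_3 = 2, A_4 = 1, A_5 = 1. Minimum distance d = 1.

Enumerate all 2^3 = 8 messages m ∈ F_2^3.
For each, compute codeword c = mG in F_2^7, then tally its weight.
  m = 000 → c = 0000000, weight = 0.
  m = 100 → c = 0101111, weight = 5.
  m = 010 → c = 0100000, weight = 1.
  m = 110 → c = 0001111, weight = 4.
  m = 001 → c = 0100011, weight = 3.
  m = 101 → c = 0001100, weight = 2.
  m = 011 → c = 0000011, weight = 2.
  m = 111 → c = 0101100, weight = 3.
Tally weights:
  weight 0: 1 codewords.
  weight 1: 1 codewords.
  weight 2: 2 codewords.
  weight 3: 2 codewords.
  weight 4: 1 codewords.
  weight 5: 1 codewords.
Minimum distance d = smallest w > 0 with A_w > 0 = 1.
Sanity: Σ A_w = 8 = 2^3 = 8 ✓.


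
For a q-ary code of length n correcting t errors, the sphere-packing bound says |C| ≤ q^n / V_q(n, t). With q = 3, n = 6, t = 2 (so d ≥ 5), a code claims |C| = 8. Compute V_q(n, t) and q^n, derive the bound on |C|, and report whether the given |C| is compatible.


V_q(n, t) = 73, q^n = 729, Hamming bound = 9, |C| = 8 ≤ bound (satisfied).

Step 1: Compute V_q(n, t) = Σ_{j=0}^2 C(n, j) (q−1)^j.
  j = 0: C(6,0)·(2)^0 = 1·1 = 1.
  j = 1: C(6,1)·(2)^1 = 6·2 = 12.
  j = 2: C(6,2)·(2)^2 = 15·4 = 60.
  V_q(n, t) = 1 + 12 + 60 = 73.
Step 2: q^n = 3^6 = 729.
Step 3: Hamming bound ⌊q^n / V_q(n,t)⌋ = ⌊729/73⌋ = 9.
Step 4: Compare |C| = 8 to 9: satisfied.
The claimed |C| lies below the Hamming bound.


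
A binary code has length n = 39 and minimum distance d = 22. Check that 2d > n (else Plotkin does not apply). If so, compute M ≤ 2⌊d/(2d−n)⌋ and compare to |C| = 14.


Plotkin bound M ≤ 8; given |C| = 14 > bound (violated).

Check applicability: 2d = 44, n = 39.
2d − n = 5 > 0, so Plotkin applies.
Compute d/(2d−n) = 22/5 ≈ 4.4000.
⌊d/(2d−n)⌋ = 4.
Plotkin bound: M ≤ 2·4 = 8.
Given |C| = 14, check: VIOLATED.
This |C| is above the Plotkin bound, so no binary code with n = 39, d = 22 and 14 codewords exists.


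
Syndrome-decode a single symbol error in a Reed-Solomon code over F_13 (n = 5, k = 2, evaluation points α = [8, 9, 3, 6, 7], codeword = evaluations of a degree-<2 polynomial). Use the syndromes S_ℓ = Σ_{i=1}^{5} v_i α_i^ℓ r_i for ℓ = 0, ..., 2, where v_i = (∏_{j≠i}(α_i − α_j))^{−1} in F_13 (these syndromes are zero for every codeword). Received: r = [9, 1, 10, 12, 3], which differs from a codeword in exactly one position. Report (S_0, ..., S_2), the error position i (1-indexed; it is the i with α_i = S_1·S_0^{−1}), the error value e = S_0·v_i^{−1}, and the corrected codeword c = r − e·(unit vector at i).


S = (8, 4, 2), error at position 5, error magnitude e = 12, c = [9, 1, 10, 12, 4].

Step 1: column multipliers v_i = (∏_{j≠i}(α_i − α_j))^{−1} mod 13.
  i = 1 (α = 8): (8−9)(8−3)(8−6)(8−7) = (−1)·5·2·1 = −10 ≡ 3, so v_1 = 3^{−1} = 9 (mod 13).
  i = 2 (α = 9): (9−8)(9−3)(9−6)(9−7) = 1·6·3·2 = 36 ≡ 10, so v_2 = 10^{−1} = 4 (mod 13).
  i = 3 (α = 3): (3−8)(3−9)(3−6)(3−7) = (−5)·(−6)·(−3)·(−4) = 360 ≡ 9, so v_3 = 9^{−1} = 3 (mod 13).
  i = 4 (α = 6): (6−8)(6−9)(6−3)(6−7) = (−2)·(−3)·3·(−1) = −18 ≡ 8, so v_4 = 8^{−1} = 5 (mod 13).
  i = 5 (α = 7): (7−8)(7−9)(7−3)(7−6) = (−1)·(−2)·4·1 = 8 ≡ 8, so v_5 = 8^{−1} = 5 (mod 13).
  v = [9, 4, 3, 5, 5].
Step 2: syndromes of r = [9, 1, 10, 12, 3] (all sums mod 13).
  S_0 = Σ v_i r_i = 9·9 + 4·1 + 3·10 + 5·12 + 5·3 = 190 ≡ 8.
  S_1 = Σ v_i α_i r_i = 9·8·9 + 4·9·1 + 3·3·10 + 5·6·12 + 5·7·3 = 1239 ≡ 4.
  α_i^2 mod 13 = [12, 3, 9, 10, 10].
  S_2 = Σ v_i α_i^2 r_i = 9·12·9 + 4·3·1 + 3·9·10 + 5·10·12 + 5·10·3 = 2004 ≡ 2.
  S = (8, 4, 2) ≠ 0, so r is not a codeword (an error is present).
Step 3: locate the error. For a single error e at position i, S_ℓ = v_i·e·α_i^ℓ, so α_err = S_1/S_0.
  S_0^{−1} = 8^{−1} = 5 (mod 13), so α_err = 4·5 = 20 ≡ 7 = α_5. Error position i = 5.
  Consistency check: S_2/S_1 = 2·10 = 20 ≡ 7 = α_err ✓ (single-error assumption holds).
Step 4: error magnitude e = S_0/v_5 = S_0·∏_{j≠5}(α_5 − α_j) = 8·8 = 64 ≡ 12 (mod 13).
Step 5: correct position 5: c_5 = r_5 − e = 3 − 12 ≡ 4 (mod 13). Hence c = [9, 1, 10, 12, 4].
  Check: interpolating c through the α_i gives m(x) = 8 + 5·x (degree < 2) with m(α_i) = c_i for every i, so c is indeed a codeword.


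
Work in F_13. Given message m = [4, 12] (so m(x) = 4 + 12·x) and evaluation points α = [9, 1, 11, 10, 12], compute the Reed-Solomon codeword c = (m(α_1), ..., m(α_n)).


c = [8, 3, 6, 7, 5]

Message polynomial: m(x) = 4 + 12·x (mod 13).
For each evaluation point α_i, compute m(α_i) mod 13:
  α_1 = 9: Horner steps 12 → 8, so m(9) = 8.
  α_2 = 1: Horner steps 12 → 3, so m(1) = 3.
  α_3 = 11: Horner steps 12 → 6, so m(11) = 6.
  α_4 = 10: Horner steps 12 → 7, so m(10) = 7.
  α_5 = 12: Horner steps 12 → 5, so m(12) = 5.
Codeword c = [8, 3, 6, 7, 5] ∈ F_13^5.


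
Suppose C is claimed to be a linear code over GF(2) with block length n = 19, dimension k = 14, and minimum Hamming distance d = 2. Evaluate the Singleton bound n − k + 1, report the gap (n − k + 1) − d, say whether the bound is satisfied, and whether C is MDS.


Singleton RHS = n − k + 1 = 6, slack = 4, bound satisfied, not MDS.

Singleton bound: d ≤ n − k + 1.
Here n = 19, k = 14, so n − k + 1 = 6.
Given d = 2, check d ≤ 6: YES.
Slack = (n − k + 1) − d = 4.
The code is NOT MDS (slack = 4 > 0).
Description: the claimed parameters are [19, 14, 2]_2; such a code would be non-MDS.


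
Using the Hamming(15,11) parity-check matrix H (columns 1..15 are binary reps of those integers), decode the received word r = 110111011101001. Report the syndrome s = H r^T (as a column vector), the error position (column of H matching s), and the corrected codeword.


s = (1, 1, 0, 0)^T, error position = 12, corrected codeword c = 110111011100001

Compute s = H r^T mod 2 one row at a time:
  s_1 = 1 + 1 + 1 + 0 + 1 + 0 + 0 + 1 = 5 ≡ 1 (mod 2).
  s_2 = 1 + 1 + 1 + 0 + 1 + 0 + 0 + 1 = 5 ≡ 1 (mod 2).
  s_3 = 1 + 0 + 1 + 0 + 1 + 0 + 0 + 1 = 4 ≡ 0 (mod 2).
  s_4 = 1 + 0 + 1 + 0 + 1 + 0 + 0 + 1 = 4 ≡ 0 (mod 2).
s = (1, 1, 0, 0)^T — this equals column 12 of H (binary 1100), so error is at position 12.
Correct: flip bit 12 of r = 110111011101001 to get c = 110111011100001.


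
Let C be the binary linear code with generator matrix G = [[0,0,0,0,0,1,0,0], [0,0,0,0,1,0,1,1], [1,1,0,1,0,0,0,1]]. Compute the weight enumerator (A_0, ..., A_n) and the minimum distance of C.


Weight distribution: A_0 = 1, A_1 = 1, A_3 = 1, A_4 = 2, A_5 = 2, A_6 = 1. Minimum distance d = 1.

Enumerate all 2^3 = 8 messages m ∈ F_2^3.
For each, compute codeword c = mG in F_2^8, then tally its weight.
  m = 000 → c = 00000000, weight = 0.
  m = 100 → c = 00000100, weight = 1.
  m = 010 → c = 00001011, weight = 3.
  m = 110 → c = 00001111, weight = 4.
  m = 001 → c = 11010001, weight = 4.
  m = 101 → c = 11010101, weight = 5.
  m = 011 → c = 11011010, weight = 5.
  m = 111 → c = 11011110, weight = 6.
Tally weights:
  weight 0: 1 codewords.
  weight 1: 1 codewords.
  weight 3: 1 codewords.
  weight 4: 2 codewords.
  weight 5: 2 codewords.
  weight 6: 1 codewords.
Minimum distance d = smallest w > 0 with A_w > 0 = 1.
Sanity: Σ A_w = 8 = 2^3 = 8 ✓.


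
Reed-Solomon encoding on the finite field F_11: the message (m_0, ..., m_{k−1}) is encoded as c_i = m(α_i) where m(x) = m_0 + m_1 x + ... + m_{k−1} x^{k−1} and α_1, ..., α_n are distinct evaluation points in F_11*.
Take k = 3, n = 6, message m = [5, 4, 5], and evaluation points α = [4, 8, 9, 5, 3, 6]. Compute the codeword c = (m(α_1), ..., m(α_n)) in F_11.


c = [2, 5, 6, 7, 7, 0]

Message polynomial: m(x) = 5 + 4·x + 5·x^2 (mod 11).
For each evaluation point α_i, compute m(α_i) mod 11:
  α_1 = 4: Horner steps 5 → 2 → 2, so m(4) = 2.
  α_2 = 8: Horner steps 5 → 0 → 5, so m(8) = 5.
  α_3 = 9: Horner steps 5 → 5 → 6, so m(9) = 6.
  α_4 = 5: Horner steps 5 → 7 → 7, so m(5) = 7.
  α_5 = 3: Horner steps 5 → 8 → 7, so m(3) = 7.
  α_6 = 6: Horner steps 5 → 1 → 0, so m(6) = 0.
Codeword c = [2, 5, 6, 7, 7, 0] ∈ F_11^6.


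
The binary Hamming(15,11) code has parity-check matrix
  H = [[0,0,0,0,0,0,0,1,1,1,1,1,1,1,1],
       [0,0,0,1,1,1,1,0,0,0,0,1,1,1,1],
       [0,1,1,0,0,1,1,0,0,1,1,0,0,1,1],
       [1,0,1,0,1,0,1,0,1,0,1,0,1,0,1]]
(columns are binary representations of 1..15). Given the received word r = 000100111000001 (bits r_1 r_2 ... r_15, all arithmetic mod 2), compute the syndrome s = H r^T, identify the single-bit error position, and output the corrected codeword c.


s = (1, 1, 0, 1)^T, error position = 13, corrected codeword c = 000100111000101

Compute s = H r^T mod 2 one row at a time:
  s_1 = 1 + 1 + 0 + 0 + 0 + 0 + 0 + 1 = 3 ≡ 1 (mod 2).
  s_2 = 1 + 0 + 0 + 1 + 0 + 0 + 0 + 1 = 3 ≡ 1 (mod 2).
  s_3 = 0 + 0 + 0 + 1 + 0 + 0 + 0 + 1 = 2 ≡ 0 (mod 2).
  s_4 = 0 + 0 + 0 + 1 + 1 + 0 + 0 + 1 = 3 ≡ 1 (mod 2).
s = (1, 1, 0, 1)^T — this equals column 13 of H (binary 1101), so error is at position 13.
Correct: flip bit 13 of r = 000100111000001 to get c = 000100111000101.


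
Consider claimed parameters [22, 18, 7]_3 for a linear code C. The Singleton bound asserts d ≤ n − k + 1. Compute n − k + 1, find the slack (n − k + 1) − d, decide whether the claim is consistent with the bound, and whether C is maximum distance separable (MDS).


Singleton RHS = n − k + 1 = 5, slack = -2, bound violated (no such code; not MDS).

Singleton bound: d ≤ n − k + 1.
Here n = 22, k = 18, so n − k + 1 = 5.
Given d = 7, check d ≤ 5: NO.
Slack = (n − k + 1) − d = -2.
The slack is negative: d = 7 exceeds n − k + 1 = 5 by 2, so the Singleton bound is violated and no linear [22, 18, 7]_3 code can exist. In particular it is not MDS (MDS requires d = n − k + 1 exactly).
Description: the claimed parameters are [22, 18, 7]_3; such a code would be impossible (violates the Singleton bound).


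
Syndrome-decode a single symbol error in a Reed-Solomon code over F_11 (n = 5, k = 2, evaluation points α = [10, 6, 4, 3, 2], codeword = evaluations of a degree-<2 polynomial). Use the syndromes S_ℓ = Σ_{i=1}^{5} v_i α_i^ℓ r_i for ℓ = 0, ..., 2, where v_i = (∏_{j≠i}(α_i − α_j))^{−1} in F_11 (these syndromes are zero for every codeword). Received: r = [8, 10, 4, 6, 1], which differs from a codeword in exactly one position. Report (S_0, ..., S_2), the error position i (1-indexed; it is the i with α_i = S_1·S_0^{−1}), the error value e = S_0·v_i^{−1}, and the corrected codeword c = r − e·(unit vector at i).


S = (2, 8, 10), error at position 3, error magnitude e = 4, c = [8, 10, 0, 6, 1].

Step 1: column multipliers v_i = (∏_{j≠i}(α_i − α_j))^{−1} mod 11.
  i = 1 (α = 10): (10−6)(10−4)(10−3)(10−2) = 4·6·7·8 = 1344 ≡ 2, so v_1 = 2^{−1} = 6 (mod 11).
  i = 2 (α = 6): (6−10)(6−4)(6−3)(6−2) = (−4)·2·3·4 = −96 ≡ 3, so v_2 = 3^{−1} = 4 (mod 11).
  i = 3 (α = 4): (4−10)(4−6)(4−3)(4−2) = (−6)·(−2)·1·2 = 24 ≡ 2, so v_3 = 2^{−1} = 6 (mod 11).
  i = 4 (α = 3): (3−10)(3−6)(3−4)(3−2) = (−7)·(−3)·(−1)·1 = −21 ≡ 1, so v_4 = 1^{−1} = 1 (mod 11).
  i = 5 (α = 2): (2−10)(2−6)(2−4)(2−3) = (−8)·(−4)·(−2)·(−1) = 64 ≡ 9, so v_5 = 9^{−1} = 5 (mod 11).
  v = [6, 4, 6, 1, 5].
Step 2: syndromes of r = [8, 10, 4, 6, 1] (all sums mod 11).
  S_0 = Σ v_i r_i = 6·8 + 4·10 + 6·4 + 1·6 + 5·1 = 123 ≡ 2.
  S_1 = Σ v_i α_i r_i = 6·10·8 + 4·6·10 + 6·4·4 + 1·3·6 + 5·2·1 = 844 ≡ 8.
  α_i^2 mod 11 = [1, 3, 5, 9, 4].
  S_2 = Σ v_i α_i^2 r_i = 6·1·8 + 4·3·10 + 6·5·4 + 1·9·6 + 5·4·1 = 362 ≡ 10.
  S = (2, 8, 10) ≠ 0, so r is not a codeword (an error is present).
Step 3: locate the error. For a single error e at position i, S_ℓ = v_i·e·α_i^ℓ, so α_err = S_1/S_0.
  S_0^{−1} = 2^{−1} = 6 (mod 11), so α_err = 8·6 = 48 ≡ 4 = α_3. Error position i = 3.
  Consistency check: S_2/S_1 = 10·7 = 70 ≡ 4 = α_err ✓ (single-error assumption holds).
Step 4: error magnitude e = S_0/v_3 = S_0·∏_{j≠3}(α_3 − α_j) = 2·2 = 4 ≡ 4 (mod 11).
Step 5: correct position 3: c_3 = r_3 − e = 4 − 4 ≡ 0 (mod 11). Hence c = [8, 10, 0, 6, 1].
  Check: interpolating c through the α_i gives m(x) = 2 + 5·x (degree < 2) with m(α_i) = c_i for every i, so c is indeed a codeword.


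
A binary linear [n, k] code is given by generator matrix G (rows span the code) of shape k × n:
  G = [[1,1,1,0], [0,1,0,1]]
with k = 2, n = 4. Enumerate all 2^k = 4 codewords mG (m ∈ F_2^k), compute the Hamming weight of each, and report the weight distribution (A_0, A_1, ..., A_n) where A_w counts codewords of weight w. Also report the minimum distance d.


Weight distribution: A_0 = 1, A_2 = 1, A_3 = 2. Minimum distance d = 2.

Enumerate all 2^2 = 4 messages m ∈ F_2^2.
For each, compute codeword c = mG in F_2^4, then tally its weight.
  m = 00 → c = 0000, weight = 0.
  m = 10 → c = 1110, weight = 3.
  m = 01 → c = 0101, weight = 2.
  m = 11 → c = 1011, weight = 3.
Tally weights:
  weight 0: 1 codewords.
  weight 2: 1 codewords.
  weight 3: 2 codewords.
Minimum distance d = smallest w > 0 with A_w > 0 = 2.
Sanity: Σ A_w = 4 = 2^2 = 4 ✓.


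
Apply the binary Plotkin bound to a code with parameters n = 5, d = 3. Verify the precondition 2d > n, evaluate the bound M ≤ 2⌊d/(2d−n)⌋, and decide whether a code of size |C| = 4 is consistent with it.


Plotkin bound M ≤ 6; given |C| = 4 ≤ bound (satisfied).

Check applicability: 2d = 6, n = 5.
2d − n = 1 > 0, so Plotkin applies.
Compute d/(2d−n) = 3/1 ≈ 3.0000.
⌊d/(2d−n)⌋ = 3.
Plotkin bound: M ≤ 2·3 = 6.
Given |C| = 4, check: satisfied.
This |C| is below the Plotkin bound.


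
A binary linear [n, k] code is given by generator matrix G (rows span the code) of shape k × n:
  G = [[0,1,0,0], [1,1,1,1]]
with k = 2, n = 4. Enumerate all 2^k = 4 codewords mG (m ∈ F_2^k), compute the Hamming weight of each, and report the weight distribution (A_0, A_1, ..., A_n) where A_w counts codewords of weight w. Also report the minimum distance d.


Weight distribution: A_0 = 1, A_1 = 1, A_3 = 1, A_4 = 1. Minimum distance d = 1.

Enumerate all 2^2 = 4 messages m ∈ F_2^2.
For each, compute codeword c = mG in F_2^4, then tally its weight.
  m = 00 → c = 0000, weight = 0.
  m = 10 → c = 0100, weight = 1.
  m = 01 → c = 1111, weight = 4.
  m = 11 → c = 1011, weight = 3.
Tally weights:
  weight 0: 1 codewords.
  weight 1: 1 codewords.
  weight 3: 1 codewords.
  weight 4: 1 codewords.
Minimum distance d = smallest w > 0 with A_w > 0 = 1.
Sanity: Σ A_w = 4 = 2^2 = 4 ✓.


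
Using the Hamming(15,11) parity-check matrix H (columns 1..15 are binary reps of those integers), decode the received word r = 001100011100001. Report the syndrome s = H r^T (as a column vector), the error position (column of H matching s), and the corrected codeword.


s = (0, 0, 1, 1)^T, error position = 3, corrected codeword c = 000100011100001

Compute s = H r^T mod 2 one row at a time:
  s_1 = 1 + 1 + 1 + 0 + 0 + 0 + 0 + 1 = 4 ≡ 0 (mod 2).
  s_2 = 1 + 0 + 0 + 0 + 0 + 0 + 0 + 1 = 2 ≡ 0 (mod 2).
  s_3 = 0 + 1 + 0 + 0 + 1 + 0 + 0 + 1 = 3 ≡ 1 (mod 2).
  s_4 = 0 + 1 + 0 + 0 + 1 + 0 + 0 + 1 = 3 ≡ 1 (mod 2).
s = (0, 0, 1, 1)^T — this equals column 3 of H (binary 0011), so error is at position 3.
Correct: flip bit 3 of r = 001100011100001 to get c = 000100011100001.


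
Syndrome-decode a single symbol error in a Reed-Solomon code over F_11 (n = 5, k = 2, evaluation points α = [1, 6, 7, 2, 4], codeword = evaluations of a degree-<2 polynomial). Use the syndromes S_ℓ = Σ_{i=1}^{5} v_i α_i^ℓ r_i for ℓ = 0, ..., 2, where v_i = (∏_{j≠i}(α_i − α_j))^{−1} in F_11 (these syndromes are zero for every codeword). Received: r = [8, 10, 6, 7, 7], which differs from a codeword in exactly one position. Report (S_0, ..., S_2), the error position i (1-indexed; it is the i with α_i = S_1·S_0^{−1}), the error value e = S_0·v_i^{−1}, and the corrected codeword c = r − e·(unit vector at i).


S = (9, 7, 3), error at position 4, error magnitude e = 3, c = [8, 10, 6, 4, 7].

Step 1: column multipliers v_i = (∏_{j≠i}(α_i − α_j))^{−1} mod 11.
  i = 1 (α = 1): (1−6)(1−7)(1−2)(1−4) = (−5)·(−6)·(−1)·(−3) = 90 ≡ 2, so v_1 = 2^{−1} = 6 (mod 11).
  i = 2 (α = 6): (6−1)(6−7)(6−2)(6−4) = 5·(−1)·4·2 = −40 ≡ 4, so v_2 = 4^{−1} = 3 (mod 11).
  i = 3 (α = 7): (7−1)(7−6)(7−2)(7−4) = 6·1·5·3 = 90 ≡ 2, so v_3 = 2^{−1} = 6 (mod 11).
  i = 4 (α = 2): (2−1)(2−6)(2−7)(2−4) = 1·(−4)·(−5)·(−2) = −40 ≡ 4, so v_4 = 4^{−1} = 3 (mod 11).
  i = 5 (α = 4): (4−1)(4−6)(4−7)(4−2) = 3·(−2)·(−3)·2 = 36 ≡ 3, so v_5 = 3^{−1} = 4 (mod 11).
  v = [6, 3, 6, 3, 4].
Step 2: syndromes of r = [8, 10, 6, 7, 7] (all sums mod 11).
  S_0 = Σ v_i r_i = 6·8 + 3·10 + 6·6 + 3·7 + 4·7 = 163 ≡ 9.
  S_1 = Σ v_i α_i r_i = 6·1·8 + 3·6·10 + 6·7·6 + 3·2·7 + 4·4·7 = 634 ≡ 7.
  α_i^2 mod 11 = [1, 3, 5, 4, 5].
  S_2 = Σ v_i α_i^2 r_i = 6·1·8 + 3·3·10 + 6·5·6 + 3·4·7 + 4·5·7 = 542 ≡ 3.
  S = (9, 7, 3) ≠ 0, so r is not a codeword (an error is present).
Step 3: locate the error. For a single error e at position i, S_ℓ = v_i·e·α_i^ℓ, so α_err = S_1/S_0.
  S_0^{−1} = 9^{−1} = 5 (mod 11), so α_err = 7·5 = 35 ≡ 2 = α_4. Error position i = 4.
  Consistency check: S_2/S_1 = 3·8 = 24 ≡ 2 = α_err ✓ (single-error assumption holds).
Step 4: error magnitude e = S_0/v_4 = S_0·∏_{j≠4}(α_4 − α_j) = 9·4 = 36 ≡ 3 (mod 11).
Step 5: correct position 4: c_4 = r_4 − e = 7 − 3 ≡ 4 (mod 11). Hence c = [8, 10, 6, 4, 7].
  Check: interpolating c through the α_i gives m(x) = 1 + 7·x (degree < 2) with m(α_i) = c_i for every i, so c is indeed a codeword.


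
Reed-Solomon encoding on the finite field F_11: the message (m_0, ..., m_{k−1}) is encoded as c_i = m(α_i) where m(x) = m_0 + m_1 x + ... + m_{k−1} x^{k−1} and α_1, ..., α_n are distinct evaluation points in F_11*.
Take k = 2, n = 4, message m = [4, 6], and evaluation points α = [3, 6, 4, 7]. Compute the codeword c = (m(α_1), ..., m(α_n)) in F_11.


c = [0, 7, 6, 2]

Message polynomial: m(x) = 4 + 6·x (mod 11).
For each evaluation point α_i, compute m(α_i) mod 11:
  α_1 = 3: Horner steps 6 → 0, so m(3) = 0.
  α_2 = 6: Horner steps 6 → 7, so m(6) = 7.
  α_3 = 4: Horner steps 6 → 6, so m(4) = 6.
  α_4 = 7: Horner steps 6 → 2, so m(7) = 2.
Codeword c = [0, 7, 6, 2] ∈ F_11^4.


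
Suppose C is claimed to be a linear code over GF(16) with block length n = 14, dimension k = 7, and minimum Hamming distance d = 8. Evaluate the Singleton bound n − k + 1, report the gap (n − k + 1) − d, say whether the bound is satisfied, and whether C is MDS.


Singleton RHS = n − k + 1 = 8, slack = 0, bound satisfied, MDS.

Singleton bound: d ≤ n − k + 1.
Here n = 14, k = 7, so n − k + 1 = 8.
Given d = 8, check d ≤ 8: YES.
Slack = (n − k + 1) − d = 0.
The code is MDS (slack = 0).
Description: the claimed parameters are [14, 7, 8]_16; such a code would be MDS (meets Singleton bound).


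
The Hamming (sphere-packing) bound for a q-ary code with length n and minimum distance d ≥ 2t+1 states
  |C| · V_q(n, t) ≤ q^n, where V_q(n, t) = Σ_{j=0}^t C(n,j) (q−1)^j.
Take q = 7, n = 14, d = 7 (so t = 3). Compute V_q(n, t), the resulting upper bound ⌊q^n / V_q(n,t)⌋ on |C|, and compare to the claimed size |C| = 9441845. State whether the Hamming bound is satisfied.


V_q(n, t) = 81985, q^n = 678223072849, Hamming bound = 8272526, |C| = 9441845 > bound (violated).

Step 1: Compute V_q(n, t) = Σ_{j=0}^3 C(n, j) (q−1)^j.
  j = 0: C(14,0)·(6)^0 = 1·1 = 1.
  j = 1: C(14,1)·(6)^1 = 14·6 = 84.
  j = 2: C(14,2)·(6)^2 = 91·36 = 3276.
  j = 3: C(14,3)·(6)^3 = 364·216 = 78624.
  V_q(n, t) = 1 + 84 + 3276 + 78624 = 81985.
Step 2: q^n = 7^14 = 678223072849.
Step 3: Hamming bound ⌊q^n / V_q(n,t)⌋ = ⌊678223072849/81985⌋ = 8272526.
Step 4: Compare |C| = 9441845 to 8272526: violated.
The claimed |C| lies above the Hamming bound, so no 7-ary code of length 14 with d ≥ 7 can have 9441845 codewords.


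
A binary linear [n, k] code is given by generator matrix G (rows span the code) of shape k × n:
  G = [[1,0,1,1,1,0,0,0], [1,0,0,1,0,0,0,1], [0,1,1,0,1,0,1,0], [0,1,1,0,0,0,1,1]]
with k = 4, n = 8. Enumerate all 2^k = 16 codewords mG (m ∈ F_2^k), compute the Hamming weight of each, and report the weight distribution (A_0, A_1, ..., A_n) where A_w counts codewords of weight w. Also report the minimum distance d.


Weight distribution: A_0 = 1, A_1 = 1, A_2 = 1, A_3 = 5, A_4 = 5, A_5 = 1, A_6 = 1, A_7 = 1. Minimum distance d = 1.

Enumerate all 2^4 = 16 messages m ∈ F_2^4.
For each, compute codeword c = mG in F_2^8, then tally its weight.
  m = 0000 → c = 00000000, weight = 0.
  m = 1000 → c = 10111000, weight = 4.
  m = 0100 → c = 10010001, weight = 3.
  m = 1100 → c = 00101001, weight = 3.
  m = 0010 → c = 01101010, weight = 4.
  m = 1010 → c = 11010010, weight = 4.
  m = 0110 → c = 11111011, weight = 7.
  m = 1110 → c = 01000011, weight = 3.
  m = 0001 → c = 01100011, weight = 4.
  m = 1001 → c = 11011011, weight = 6.
  m = 0101 → c = 11110010, weight = 5.
  m = 1101 → c = 01001010, weight = 3.
  m = 0011 → c = 00001001, weight = 2.
  m = 1011 → c = 10110001, weight = 4.
  m = 0111 → c = 10011000, weight = 3.
  m = 1111 → c = 00100000, weight = 1.
Tally weights:
  weight 0: 1 codewords.
  weight 1: 1 codewords.
  weight 2: 1 codewords.
  weight 3: 5 codewords.
  weight 4: 5 codewords.
  weight 5: 1 codewords.
  weight 6: 1 codewords.
  weight 7: 1 codewords.
Minimum distance d = smallest w > 0 with A_w > 0 = 1.
Sanity: Σ A_w = 16 = 2^4 = 16 ✓.


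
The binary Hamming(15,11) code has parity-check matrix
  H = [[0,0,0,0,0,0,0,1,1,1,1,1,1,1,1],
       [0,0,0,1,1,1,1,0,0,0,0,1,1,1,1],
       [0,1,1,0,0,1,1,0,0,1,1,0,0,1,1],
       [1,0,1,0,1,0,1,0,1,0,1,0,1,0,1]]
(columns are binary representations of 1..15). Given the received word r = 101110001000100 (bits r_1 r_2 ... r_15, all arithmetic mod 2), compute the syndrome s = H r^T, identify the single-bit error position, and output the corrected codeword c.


s = (0, 1, 1, 1)^T, error position = 7, corrected codeword c = 101110101000100

Compute s = H r^T mod 2 one row at a time:
  s_1 = 0 + 1 + 0 + 0 + 0 + 1 + 0 + 0 = 2 ≡ 0 (mod 2).
  s_2 = 1 + 1 + 0 + 0 + 0 + 1 + 0 + 0 = 3 ≡ 1 (mod 2).
  s_3 = 0 + 1 + 0 + 0 + 0 + 0 + 0 + 0 = 1 ≡ 1 (mod 2).
  s_4 = 1 + 1 + 1 + 0 + 1 + 0 + 1 + 0 = 5 ≡ 1 (mod 2).
s = (0, 1, 1, 1)^T — this equals column 7 of H (binary 0111), so error is at position 7.
Correct: flip bit 7 of r = 101110001000100 to get c = 101110101000100.


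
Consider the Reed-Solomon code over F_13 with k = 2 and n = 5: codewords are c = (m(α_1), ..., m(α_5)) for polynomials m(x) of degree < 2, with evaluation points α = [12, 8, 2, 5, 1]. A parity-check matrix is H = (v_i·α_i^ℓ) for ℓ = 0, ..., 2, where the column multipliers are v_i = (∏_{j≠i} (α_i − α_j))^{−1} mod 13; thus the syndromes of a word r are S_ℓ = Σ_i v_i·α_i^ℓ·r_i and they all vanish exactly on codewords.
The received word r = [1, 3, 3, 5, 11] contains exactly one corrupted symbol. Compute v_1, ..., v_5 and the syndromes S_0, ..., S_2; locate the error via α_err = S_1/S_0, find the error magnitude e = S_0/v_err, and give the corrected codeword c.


S = (3, 11, 10), error at position 2, error magnitude e = 9, c = [1, 7, 3, 5, 11].

Step 1: column multipliers v_i = (∏_{j≠i}(α_i − α_j))^{−1} mod 13.
  i = 1 (α = 12): (12−8)(12−2)(12−5)(12−1) = 4·10·7·11 = 3080 ≡ 12, so v_1 = 12^{−1} = 12 (mod 13).
  i = 2 (α = 8): (8−12)(8−2)(8−5)(8−1) = (−4)·6·3·7 = −504 ≡ 3, so v_2 = 3^{−1} = 9 (mod 13).
  i = 3 (α = 2): (2−12)(2−8)(2−5)(2−1) = (−10)·(−6)·(−3)·1 = −180 ≡ 2, so v_3 = 2^{−1} = 7 (mod 13).
  i = 4 (α = 5): (5−12)(5−8)(5−2)(5−1) = (−7)·(−3)·3·4 = 252 ≡ 5, so v_4 = 5^{−1} = 8 (mod 13).
  i = 5 (α = 1): (1−12)(1−8)(1−2)(1−5) = (−11)·(−7)·(−1)·(−4) = 308 ≡ 9, so v_5 = 9^{−1} = 3 (mod 13).
  v = [12, 9, 7, 8, 3].
Step 2: syndromes of r = [1, 3, 3, 5, 11] (all sums mod 13).
  S_0 = Σ v_i r_i = 12·1 + 9·3 + 7·3 + 8·5 + 3·11 = 133 ≡ 3.
  S_1 = Σ v_i α_i r_i = 12·12·1 + 9·8·3 + 7·2·3 + 8·5·5 + 3·1·11 = 635 ≡ 11.
  α_i^2 mod 13 = [1, 12, 4, 12, 1].
  S_2 = Σ v_i α_i^2 r_i = 12·1·1 + 9·12·3 + 7·4·3 + 8·12·5 + 3·1·11 = 933 ≡ 10.
  S = (3, 11, 10) ≠ 0, so r is not a codeword (an error is present).
Step 3: locate the error. For a single error e at position i, S_ℓ = v_i·e·α_i^ℓ, so α_err = S_1/S_0.
  S_0^{−1} = 3^{−1} = 9 (mod 13), so α_err = 11·9 = 99 ≡ 8 = α_2. Error position i = 2.
  Consistency check: S_2/S_1 = 10·6 = 60 ≡ 8 = α_err ✓ (single-error assumption holds).
Step 4: error magnitude e = S_0/v_2 = S_0·∏_{j≠2}(α_2 − α_j) = 3·3 = 9 ≡ 9 (mod 13).
Step 5: correct position 2: c_2 = r_2 − e = 3 − 9 ≡ 7 (mod 13). Hence c = [1, 7, 3, 5, 11].
  Check: interpolating c through the α_i gives m(x) = 6 + 5·x (degree < 2) with m(α_i) = c_i for every i, so c is indeed a codeword.


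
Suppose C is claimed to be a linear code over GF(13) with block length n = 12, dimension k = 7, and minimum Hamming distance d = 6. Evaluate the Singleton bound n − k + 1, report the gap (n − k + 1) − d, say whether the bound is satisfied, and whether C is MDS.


Singleton RHS = n − k + 1 = 6, slack = 0, bound satisfied, MDS.

Singleton bound: d ≤ n − k + 1.
Here n = 12, k = 7, so n − k + 1 = 6.
Given d = 6, check d ≤ 6: YES.
Slack = (n − k + 1) − d = 0.
The code is MDS (slack = 0).
Description: the claimed parameters are [12, 7, 6]_13; such a code would be MDS (meets Singleton bound).


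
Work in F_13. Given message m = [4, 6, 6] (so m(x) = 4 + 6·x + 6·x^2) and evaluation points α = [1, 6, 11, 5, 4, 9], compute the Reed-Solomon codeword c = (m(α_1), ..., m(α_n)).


c = [3, 9, 3, 2, 7, 11]

Message polynomial: m(x) = 4 + 6·x + 6·x^2 (mod 13).
For each evaluation point α_i, compute m(α_i) mod 13:
  α_1 = 1: Horner steps 6 → 12 → 3, so m(1) = 3.
  α_2 = 6: Horner steps 6 → 3 → 9, so m(6) = 9.
  α_3 = 11: Horner steps 6 → 7 → 3, so m(11) = 3.
  α_4 = 5: Horner steps 6 → 10 → 2, so m(5) = 2.
  α_5 = 4: Horner steps 6 → 4 → 7, so m(4) = 7.
  α_6 = 9: Horner steps 6 → 8 → 11, so m(9) = 11.
Codeword c = [3, 9, 3, 2, 7, 11] ∈ F_13^6.


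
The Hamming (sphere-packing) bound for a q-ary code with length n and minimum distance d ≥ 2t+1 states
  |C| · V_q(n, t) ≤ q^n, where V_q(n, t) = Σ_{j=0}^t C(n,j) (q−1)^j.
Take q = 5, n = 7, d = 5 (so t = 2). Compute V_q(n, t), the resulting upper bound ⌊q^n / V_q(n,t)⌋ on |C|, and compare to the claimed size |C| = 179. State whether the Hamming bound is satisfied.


V_q(n, t) = 365, q^n = 78125, Hamming bound = 214, |C| = 179 ≤ bound (satisfied).

Step 1: Compute V_q(n, t) = Σ_{j=0}^2 C(n, j) (q−1)^j.
  j = 0: C(7,0)·(4)^0 = 1·1 = 1.
  j = 1: C(7,1)·(4)^1 = 7·4 = 28.
  j = 2: C(7,2)·(4)^2 = 21·16 = 336.
  V_q(n, t) = 1 + 28 + 336 = 365.
Step 2: q^n = 5^7 = 78125.
Step 3: Hamming bound ⌊q^n / V_q(n,t)⌋ = ⌊78125/365⌋ = 214.
Step 4: Compare |C| = 179 to 214: satisfied.
The claimed |C| lies below the Hamming bound.


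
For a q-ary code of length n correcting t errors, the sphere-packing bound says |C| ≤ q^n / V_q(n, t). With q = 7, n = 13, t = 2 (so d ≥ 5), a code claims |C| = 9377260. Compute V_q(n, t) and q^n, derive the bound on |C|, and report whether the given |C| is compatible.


V_q(n, t) = 2887, q^n = 96889010407, Hamming bound = 33560446, |C| = 9377260 ≤ bound (satisfied).

Step 1: Compute V_q(n, t) = Σ_{j=0}^2 C(n, j) (q−1)^j.
  j = 0: C(13,0)·(6)^0 = 1·1 = 1.
  j = 1: C(13,1)·(6)^1 = 13·6 = 78.
  j = 2: C(13,2)·(6)^2 = 78·36 = 2808.
  V_q(n, t) = 1 + 78 + 2808 = 2887.
Step 2: q^n = 7^13 = 96889010407.
Step 3: Hamming bound ⌊q^n / V_q(n,t)⌋ = ⌊96889010407/2887⌋ = 33560446.
Step 4: Compare |C| = 9377260 to 33560446: satisfied.
The claimed |C| lies below the Hamming bound.


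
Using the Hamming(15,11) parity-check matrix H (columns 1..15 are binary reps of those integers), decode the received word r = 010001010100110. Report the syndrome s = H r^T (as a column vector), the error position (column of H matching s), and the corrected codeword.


s = (0, 1, 0, 1)^T, error position = 5, corrected codeword c = 010011010100110

Compute s = H r^T mod 2 one row at a time:
  s_1 = 1 + 0 + 1 + 0 + 0 + 1 + 1 + 0 = 4 ≡ 0 (mod 2).
  s_2 = 0 + 0 + 1 + 0 + 0 + 1 + 1 + 0 = 3 ≡ 1 (mod 2).
  s_3 = 1 + 0 + 1 + 0 + 1 + 0 + 1 + 0 = 4 ≡ 0 (mod 2).
  s_4 = 0 + 0 + 0 + 0 + 0 + 0 + 1 + 0 = 1 ≡ 1 (mod 2).
s = (0, 1, 0, 1)^T — this equals column 5 of H (binary 0101), so error is at position 5.
Correct: flip bit 5 of r = 010001010100110 to get c = 010011010100110.
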